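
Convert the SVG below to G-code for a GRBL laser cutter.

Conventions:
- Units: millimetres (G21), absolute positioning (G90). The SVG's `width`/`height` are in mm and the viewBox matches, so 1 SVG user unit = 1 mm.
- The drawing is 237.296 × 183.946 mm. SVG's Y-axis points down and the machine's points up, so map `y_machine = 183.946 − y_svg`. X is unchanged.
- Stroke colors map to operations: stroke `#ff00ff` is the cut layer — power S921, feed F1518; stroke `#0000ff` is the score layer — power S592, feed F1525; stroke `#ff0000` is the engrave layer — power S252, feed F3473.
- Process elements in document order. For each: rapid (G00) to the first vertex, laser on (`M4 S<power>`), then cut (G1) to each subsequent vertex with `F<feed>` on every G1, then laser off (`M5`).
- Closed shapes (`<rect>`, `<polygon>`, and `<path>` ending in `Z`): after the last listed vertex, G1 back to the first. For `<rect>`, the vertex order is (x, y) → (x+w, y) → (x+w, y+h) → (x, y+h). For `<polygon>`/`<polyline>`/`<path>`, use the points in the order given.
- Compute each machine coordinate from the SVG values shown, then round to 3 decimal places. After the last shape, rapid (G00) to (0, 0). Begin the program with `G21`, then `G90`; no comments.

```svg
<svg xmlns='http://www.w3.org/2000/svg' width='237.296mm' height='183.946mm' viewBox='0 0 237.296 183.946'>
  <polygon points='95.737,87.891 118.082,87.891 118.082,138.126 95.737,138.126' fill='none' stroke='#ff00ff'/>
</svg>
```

G21
G90
G00 X95.737 Y96.055
M4 S921
G1 X118.082 Y96.055 F1518
G1 X118.082 Y45.820 F1518
G1 X95.737 Y45.820 F1518
G1 X95.737 Y96.055 F1518
M5
G00 X0.000 Y0.000

1 u = 1 mm; y_m = 183.946 − y.

[1] `<polygon>` rectangle, #ff00ff→cut S921 F1518: (95.737,96.055) → (118.082,96.055) → (118.082,45.820) → (95.737,45.820) → (95.737,96.055) (closed)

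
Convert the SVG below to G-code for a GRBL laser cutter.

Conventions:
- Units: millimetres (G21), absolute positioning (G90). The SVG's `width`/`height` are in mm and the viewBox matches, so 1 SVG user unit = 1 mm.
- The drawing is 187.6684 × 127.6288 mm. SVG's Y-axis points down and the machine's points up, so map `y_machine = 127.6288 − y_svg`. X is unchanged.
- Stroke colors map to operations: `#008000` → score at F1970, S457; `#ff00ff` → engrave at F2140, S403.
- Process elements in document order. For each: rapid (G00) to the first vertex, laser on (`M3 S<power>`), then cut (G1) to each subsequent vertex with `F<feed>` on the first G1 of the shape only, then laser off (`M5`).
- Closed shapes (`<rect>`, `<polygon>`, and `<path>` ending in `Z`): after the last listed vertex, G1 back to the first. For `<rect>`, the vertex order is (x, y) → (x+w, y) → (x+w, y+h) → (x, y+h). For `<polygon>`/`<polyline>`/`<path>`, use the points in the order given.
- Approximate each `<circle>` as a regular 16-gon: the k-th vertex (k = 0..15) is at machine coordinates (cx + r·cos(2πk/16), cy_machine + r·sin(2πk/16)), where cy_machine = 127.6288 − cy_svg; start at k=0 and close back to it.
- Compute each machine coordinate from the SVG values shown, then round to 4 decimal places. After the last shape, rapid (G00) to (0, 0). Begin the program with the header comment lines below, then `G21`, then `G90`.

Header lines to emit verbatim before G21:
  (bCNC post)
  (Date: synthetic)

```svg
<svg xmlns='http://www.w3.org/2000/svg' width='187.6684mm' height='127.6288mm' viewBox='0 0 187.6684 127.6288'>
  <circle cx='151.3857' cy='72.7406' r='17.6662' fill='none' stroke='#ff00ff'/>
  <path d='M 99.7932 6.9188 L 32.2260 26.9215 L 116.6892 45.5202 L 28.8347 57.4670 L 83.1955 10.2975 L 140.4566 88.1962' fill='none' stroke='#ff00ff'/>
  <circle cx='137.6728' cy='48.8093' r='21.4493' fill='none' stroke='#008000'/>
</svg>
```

(bCNC post)
(Date: synthetic)
G21
G90
G00 X169.0519 Y54.8882
M3 S403
G1 X167.7071 Y61.6488 F2140
G1 X163.8776 Y67.3801
G1 X158.1463 Y71.2096
G1 X151.3857 Y72.5544
G1 X144.6251 Y71.2096
G1 X138.8938 Y67.3801
G1 X135.0643 Y61.6488
G1 X133.7195 Y54.8882
G1 X135.0643 Y48.1276
G1 X138.8938 Y42.3963
G1 X144.6251 Y38.5668
G1 X151.3857 Y37.2220
G1 X158.1463 Y38.5668
G1 X163.8776 Y42.3963
G1 X167.7071 Y48.1276
G1 X169.0519 Y54.8882
M5
G00 X99.7932 Y120.7100
M3 S403
G1 X32.2260 Y100.7073 F2140
G1 X116.6892 Y82.1086
G1 X28.8347 Y70.1618
G1 X83.1955 Y117.3313
G1 X140.4566 Y39.4326
M5
G00 X159.1221 Y78.8195
M3 S457
G1 X157.4894 Y87.0278 F1970
G1 X152.8397 Y93.9864
G1 X145.8811 Y98.6361
G1 X137.6728 Y100.2688
G1 X129.4645 Y98.6361
G1 X122.5059 Y93.9864
G1 X117.8562 Y87.0278
G1 X116.2235 Y78.8195
G1 X117.8562 Y70.6112
G1 X122.5059 Y63.6526
G1 X129.4645 Y59.0029
G1 X137.6728 Y57.3702
G1 X145.8811 Y59.0029
G1 X152.8397 Y63.6526
G1 X157.4894 Y70.6112
G1 X159.1221 Y78.8195
M5
G00 X0.0000 Y0.0000

Since the viewBox matches the mm dimensions, user units are millimetres directly. The only transform is the Y-flip y_m = 127.6288 − y_svg.

Shape 1 is a circle drawn with `<circle>`. Its stroke #ff00ff means engrave at S403, F2140. After flipping Y the toolpath is (169.0519,54.8882) → (167.7071,61.6488) → (163.8776,67.3801) → (158.1463,71.2096) → (151.3857,72.5544) → (144.6251,71.2096) → (138.8938,67.3801) → (135.0643,61.6488) → (133.7195,54.8882) → (135.0643,48.1276) → (138.8938,42.3963) → (144.6251,38.5668) → (151.3857,37.2220) → (158.1463,38.5668) → (163.8776,42.3963) → (167.7071,48.1276) → (169.0519,54.8882), returning to the start.

Shape 2 is a open polyline drawn with `<path>`. Its stroke #ff00ff means engrave at S403, F2140. After flipping Y the toolpath is (99.7932,120.7100) → (32.2260,100.7073) → (116.6892,82.1086) → (28.8347,70.1618) → (83.1955,117.3313) → (140.4566,39.4326).

Shape 3 is a circle drawn with `<circle>`. Its stroke #008000 means score at S457, F1970. After flipping Y the toolpath is (159.1221,78.8195) → (157.4894,87.0278) → (152.8397,93.9864) → (145.8811,98.6361) → (137.6728,100.2688) → (129.4645,98.6361) → (122.5059,93.9864) → (117.8562,87.0278) → (116.2235,78.8195) → (117.8562,70.6112) → (122.5059,63.6526) → (129.4645,59.0029) → (137.6728,57.3702) → (145.8811,59.0029) → (152.8397,63.6526) → (157.4894,70.6112) → (159.1221,78.8195), returning to the start.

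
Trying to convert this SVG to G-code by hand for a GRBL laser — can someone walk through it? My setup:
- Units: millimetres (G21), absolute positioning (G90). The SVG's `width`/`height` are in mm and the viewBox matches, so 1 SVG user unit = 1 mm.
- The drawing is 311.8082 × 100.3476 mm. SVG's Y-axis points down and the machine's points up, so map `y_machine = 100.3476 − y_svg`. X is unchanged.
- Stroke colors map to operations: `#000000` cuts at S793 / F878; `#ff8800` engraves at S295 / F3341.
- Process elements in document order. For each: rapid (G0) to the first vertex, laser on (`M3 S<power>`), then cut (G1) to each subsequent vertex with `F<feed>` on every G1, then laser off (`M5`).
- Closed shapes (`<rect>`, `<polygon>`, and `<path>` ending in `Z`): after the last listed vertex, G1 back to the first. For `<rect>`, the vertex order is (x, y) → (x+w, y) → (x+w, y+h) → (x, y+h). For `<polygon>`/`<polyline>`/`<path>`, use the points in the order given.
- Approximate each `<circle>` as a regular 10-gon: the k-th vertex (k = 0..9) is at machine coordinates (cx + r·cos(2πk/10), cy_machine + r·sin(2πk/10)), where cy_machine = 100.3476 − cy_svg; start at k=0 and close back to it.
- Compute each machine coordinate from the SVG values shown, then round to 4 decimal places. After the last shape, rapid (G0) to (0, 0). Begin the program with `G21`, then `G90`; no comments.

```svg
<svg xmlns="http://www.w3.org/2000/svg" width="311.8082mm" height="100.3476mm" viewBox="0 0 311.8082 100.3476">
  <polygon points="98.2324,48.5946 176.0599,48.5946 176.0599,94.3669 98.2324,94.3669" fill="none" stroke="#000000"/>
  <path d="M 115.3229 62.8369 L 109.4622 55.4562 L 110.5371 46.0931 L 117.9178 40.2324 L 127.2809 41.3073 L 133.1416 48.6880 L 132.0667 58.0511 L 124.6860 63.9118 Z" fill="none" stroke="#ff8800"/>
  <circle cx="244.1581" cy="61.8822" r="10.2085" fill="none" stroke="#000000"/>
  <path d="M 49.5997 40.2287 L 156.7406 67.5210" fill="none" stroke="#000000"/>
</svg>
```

G21
G90
G0 X98.2324 Y51.7530
M3 S793
G1 X176.0599 Y51.7530 F878
G1 X176.0599 Y5.9807 F878
G1 X98.2324 Y5.9807 F878
G1 X98.2324 Y51.7530 F878
M5
G0 X115.3229 Y37.5107
M3 S295
G1 X109.4622 Y44.8914 F3341
G1 X110.5371 Y54.2545 F3341
G1 X117.9178 Y60.1152 F3341
G1 X127.2809 Y59.0403 F3341
G1 X133.1416 Y51.6596 F3341
G1 X132.0667 Y42.2965 F3341
G1 X124.6860 Y36.4358 F3341
G1 X115.3229 Y37.5107 F3341
M5
G0 X254.3666 Y38.4654
M3 S793
G1 X252.4169 Y44.4658 F878
G1 X247.3127 Y48.1743 F878
G1 X241.0035 Y48.1743 F878
G1 X235.8993 Y44.4658 F878
G1 X233.9496 Y38.4654 F878
G1 X235.8993 Y32.4650 F878
G1 X241.0035 Y28.7565 F878
G1 X247.3127 Y28.7565 F878
G1 X252.4169 Y32.4650 F878
G1 X254.3666 Y38.4654 F878
M5
G0 X49.5997 Y60.1189
M3 S793
G1 X156.7406 Y32.8266 F878
M5
G0 X0.0000 Y0.0000

Since the viewBox matches the mm dimensions, user units are millimetres directly. The only transform is the Y-flip y_m = 100.3476 − y_svg.

Shape 1 is a rectangle drawn with `<polygon>`. Its stroke #000000 means cut at S793, F878. After flipping Y the toolpath is (98.2324,51.7530) → (176.0599,51.7530) → (176.0599,5.9807) → (98.2324,5.9807) → (98.2324,51.7530), returning to the start.

Shape 2 is a regular polygon drawn with `<path>`. Its stroke #ff8800 means engrave at S295, F3341. After flipping Y the toolpath is (115.3229,37.5107) → (109.4622,44.8914) → (110.5371,54.2545) → (117.9178,60.1152) → (127.2809,59.0403) → (133.1416,51.6596) → (132.0667,42.2965) → (124.6860,36.4358) → (115.3229,37.5107), returning to the start.

Shape 3 is a circle drawn with `<circle>`. Its stroke #000000 means cut at S793, F878. After flipping Y the toolpath is (254.3666,38.4654) → (252.4169,44.4658) → (247.3127,48.1743) → (241.0035,48.1743) → (235.8993,44.4658) → (233.9496,38.4654) → (235.8993,32.4650) → (241.0035,28.7565) → (247.3127,28.7565) → (252.4169,32.4650) → (254.3666,38.4654), returning to the start.

Shape 4 is a line segment drawn with `<path>`. Its stroke #000000 means cut at S793, F878. After flipping Y the toolpath is (49.5997,60.1189) → (156.7406,32.8266).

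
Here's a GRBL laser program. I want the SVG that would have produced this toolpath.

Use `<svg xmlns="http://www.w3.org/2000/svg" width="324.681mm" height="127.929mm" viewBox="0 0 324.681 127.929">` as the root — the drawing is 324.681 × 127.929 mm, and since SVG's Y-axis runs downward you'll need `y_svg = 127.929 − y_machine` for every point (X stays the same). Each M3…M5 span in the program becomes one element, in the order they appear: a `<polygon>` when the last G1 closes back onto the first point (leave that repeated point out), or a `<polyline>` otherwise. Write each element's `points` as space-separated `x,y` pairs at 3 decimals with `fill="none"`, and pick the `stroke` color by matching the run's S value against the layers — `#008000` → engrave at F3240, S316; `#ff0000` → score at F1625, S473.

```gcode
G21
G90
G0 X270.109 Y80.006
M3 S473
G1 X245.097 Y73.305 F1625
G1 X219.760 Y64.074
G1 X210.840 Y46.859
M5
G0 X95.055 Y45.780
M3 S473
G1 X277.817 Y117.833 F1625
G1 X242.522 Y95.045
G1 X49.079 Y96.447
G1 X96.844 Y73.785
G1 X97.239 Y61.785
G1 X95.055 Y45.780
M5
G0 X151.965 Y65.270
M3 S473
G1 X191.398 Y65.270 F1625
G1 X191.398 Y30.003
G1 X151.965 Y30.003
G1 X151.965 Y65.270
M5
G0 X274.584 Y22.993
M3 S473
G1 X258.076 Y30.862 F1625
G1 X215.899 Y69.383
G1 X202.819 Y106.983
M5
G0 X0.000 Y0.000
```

y_svg = 127.929 − y_m. Every run uses S473, so all elements get stroke `#ff0000` (score).

[1] open run; points: 270.109,47.923 245.097,54.624 219.760,63.855 210.840,81.070

[2] closed run; points: 95.055,82.149 277.817,10.096 242.522,32.884 49.079,31.482 96.844,54.144 97.239,66.144

[3] closed run; points: 151.965,62.659 191.398,62.659 191.398,97.926 151.965,97.926

[4] open run; points: 274.584,104.936 258.076,97.067 215.899,58.546 202.819,20.946

<svg xmlns="http://www.w3.org/2000/svg" width="324.681mm" height="127.929mm" viewBox="0 0 324.681 127.929">
  <polyline points="270.109,47.923 245.097,54.624 219.760,63.855 210.840,81.070" fill="none" stroke="#ff0000"/>
  <polygon points="95.055,82.149 277.817,10.096 242.522,32.884 49.079,31.482 96.844,54.144 97.239,66.144" fill="none" stroke="#ff0000"/>
  <polygon points="151.965,62.659 191.398,62.659 191.398,97.926 151.965,97.926" fill="none" stroke="#ff0000"/>
  <polyline points="274.584,104.936 258.076,97.067 215.899,58.546 202.819,20.946" fill="none" stroke="#ff0000"/>
</svg>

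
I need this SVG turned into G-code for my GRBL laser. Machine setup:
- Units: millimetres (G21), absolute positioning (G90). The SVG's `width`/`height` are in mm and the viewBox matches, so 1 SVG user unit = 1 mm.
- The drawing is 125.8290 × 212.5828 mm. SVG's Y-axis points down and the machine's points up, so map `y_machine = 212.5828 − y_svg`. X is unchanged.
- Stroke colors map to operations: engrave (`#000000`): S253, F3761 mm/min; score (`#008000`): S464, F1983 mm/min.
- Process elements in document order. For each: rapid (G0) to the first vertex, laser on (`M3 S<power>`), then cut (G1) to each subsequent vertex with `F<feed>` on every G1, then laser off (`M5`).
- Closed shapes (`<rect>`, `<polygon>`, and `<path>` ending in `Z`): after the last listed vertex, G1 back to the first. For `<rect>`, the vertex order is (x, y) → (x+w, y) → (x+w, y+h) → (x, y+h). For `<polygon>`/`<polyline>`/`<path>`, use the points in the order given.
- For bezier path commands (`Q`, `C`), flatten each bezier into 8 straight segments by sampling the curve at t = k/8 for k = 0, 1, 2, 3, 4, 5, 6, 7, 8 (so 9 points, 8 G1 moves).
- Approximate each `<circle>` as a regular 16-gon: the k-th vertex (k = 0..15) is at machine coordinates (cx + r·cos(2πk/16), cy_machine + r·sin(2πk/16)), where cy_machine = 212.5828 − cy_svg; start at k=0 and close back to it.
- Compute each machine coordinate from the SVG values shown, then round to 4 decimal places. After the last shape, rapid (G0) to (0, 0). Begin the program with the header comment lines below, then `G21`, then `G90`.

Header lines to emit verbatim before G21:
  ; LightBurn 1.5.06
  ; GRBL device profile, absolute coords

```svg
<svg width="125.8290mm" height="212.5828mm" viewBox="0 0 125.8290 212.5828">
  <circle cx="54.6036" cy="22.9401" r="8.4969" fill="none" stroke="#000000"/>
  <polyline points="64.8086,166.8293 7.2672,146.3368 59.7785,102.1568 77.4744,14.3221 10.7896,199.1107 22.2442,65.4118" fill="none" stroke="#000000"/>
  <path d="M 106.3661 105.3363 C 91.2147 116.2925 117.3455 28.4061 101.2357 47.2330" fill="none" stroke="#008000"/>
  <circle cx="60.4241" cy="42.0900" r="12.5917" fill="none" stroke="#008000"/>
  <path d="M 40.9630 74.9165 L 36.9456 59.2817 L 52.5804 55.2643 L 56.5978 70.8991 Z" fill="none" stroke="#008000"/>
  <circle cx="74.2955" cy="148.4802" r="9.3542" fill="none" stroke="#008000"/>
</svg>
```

; LightBurn 1.5.06
; GRBL device profile, absolute coords
G21
G90
G0 X63.1005 Y189.6427
M3 S253
G1 X62.4537 Y192.8943 F3761
G1 X60.6118 Y195.6509 F3761
G1 X57.8552 Y197.4928 F3761
G1 X54.6036 Y198.1396 F3761
G1 X51.3520 Y197.4928 F3761
G1 X48.5954 Y195.6509 F3761
G1 X46.7535 Y192.8943 F3761
G1 X46.1067 Y189.6427 F3761
G1 X46.7535 Y186.3911 F3761
G1 X48.5954 Y183.6345 F3761
G1 X51.3520 Y181.7926 F3761
G1 X54.6036 Y181.1458 F3761
G1 X57.8552 Y181.7926 F3761
G1 X60.6118 Y183.6345 F3761
G1 X62.4537 Y186.3911 F3761
G1 X63.1005 Y189.6427 F3761
M5
G0 X64.8086 Y45.7535
M3 S253
G1 X7.2672 Y66.2460 F3761
G1 X59.7785 Y110.4260 F3761
G1 X77.4744 Y198.2607 F3761
G1 X10.7896 Y13.4721 F3761
G1 X22.2442 Y147.1710 F3761
M5
G0 X106.3661 Y107.2465
M3 S464
G1 X102.4563 Y107.3697 F1983
G1 X101.4379 Y114.3505 F1983
G1 X102.3322 Y125.7801 F1983
G1 X104.1603 Y139.2497 F1983
G1 X105.9435 Y152.3503 F1983
G1 X106.7030 Y162.6730 F1983
G1 X105.4600 Y167.8092 F1983
G1 X101.2357 Y165.3498 F1983
M5
G0 X73.0158 Y170.4928
M3 S464
G1 X72.0573 Y175.3114 F1983
G1 X69.3278 Y179.3965 F1983
G1 X65.2427 Y182.1260 F1983
G1 X60.4241 Y183.0845 F1983
G1 X55.6055 Y182.1260 F1983
G1 X51.5204 Y179.3965 F1983
G1 X48.7909 Y175.3114 F1983
G1 X47.8324 Y170.4928 F1983
G1 X48.7909 Y165.6742 F1983
G1 X51.5204 Y161.5891 F1983
G1 X55.6055 Y158.8596 F1983
G1 X60.4241 Y157.9011 F1983
G1 X65.2427 Y158.8596 F1983
G1 X69.3278 Y161.5891 F1983
G1 X72.0573 Y165.6742 F1983
G1 X73.0158 Y170.4928 F1983
M5
G0 X40.9630 Y137.6663
M3 S464
G1 X36.9456 Y153.3011 F1983
G1 X52.5804 Y157.3185 F1983
G1 X56.5978 Y141.6837 F1983
G1 X40.9630 Y137.6663 F1983
M5
G0 X83.6497 Y64.1026
M3 S464
G1 X82.9377 Y67.6823 F1983
G1 X80.9099 Y70.7170 F1983
G1 X77.8752 Y72.7448 F1983
G1 X74.2955 Y73.4568 F1983
G1 X70.7158 Y72.7448 F1983
G1 X67.6811 Y70.7170 F1983
G1 X65.6533 Y67.6823 F1983
G1 X64.9413 Y64.1026 F1983
G1 X65.6533 Y60.5229 F1983
G1 X67.6811 Y57.4882 F1983
G1 X70.7158 Y55.4604 F1983
G1 X74.2955 Y54.7484 F1983
G1 X77.8752 Y55.4604 F1983
G1 X80.9099 Y57.4882 F1983
G1 X82.9377 Y60.5229 F1983
G1 X83.6497 Y64.1026 F1983
M5
G0 X0.0000 Y0.0000

viewBox `0 0 125.8290 212.5828` with mm width/height → 1 unit = 1 mm. Flip: y_m = 212.5828 − y_svg.

**Shape 1** — `<circle>` circle, stroke `#000000` → engrave (S253, F3761). Machine vertices: (63.1005,189.6427) → (62.4537,192.8943) → (60.6118,195.6509) → (57.8552,197.4928) → (54.6036,198.1396) → (51.3520,197.4928) → (48.5954,195.6509) → (46.7535,192.8943) → (46.1067,189.6427) → (46.7535,186.3911) → (48.5954,183.6345) → (51.3520,181.7926) → (54.6036,181.1458) → (57.8552,181.7926) → (60.6118,183.6345) → (62.4537,186.3911) → (63.1005,189.6427). Closed: final G1 returns to the first vertex.

**Shape 2** — `<polyline>` open polyline, stroke `#000000` → engrave (S253, F3761). Machine vertices: (64.8086,45.7535) → (7.2672,66.2460) → (59.7785,110.4260) → (77.4744,198.2607) → (10.7896,13.4721) → (22.2442,147.1710). Open path.

**Shape 3** — `<path>` cubic bezier, stroke `#008000` → score (S464, F1983). Control points (SVG): P0=(106.3661,105.3363), P1=(91.2147,116.2925), P2=(117.3455,28.4061), P3=(101.2357,47.2330); sampled at t=k/8. Machine vertices: (106.3661,107.2465) → (102.4563,107.3697) → (101.4379,114.3505) → (102.3322,125.7801) → (104.1603,139.2497) → (105.9435,152.3503) → (106.7030,162.6730) → (105.4600,167.8092) → (101.2357,165.3498). Open path.

**Shape 4** — `<circle>` circle, stroke `#008000` → score (S464, F1983). Machine vertices: (73.0158,170.4928) → (72.0573,175.3114) → (69.3278,179.3965) → (65.2427,182.1260) → (60.4241,183.0845) → (55.6055,182.1260) → (51.5204,179.3965) → (48.7909,175.3114) → (47.8324,170.4928) → (48.7909,165.6742) → (51.5204,161.5891) → (55.6055,158.8596) → (60.4241,157.9011) → (65.2427,158.8596) → (69.3278,161.5891) → (72.0573,165.6742) → (73.0158,170.4928). Closed: final G1 returns to the first vertex.

**Shape 5** — `<path>` regular polygon, stroke `#008000` → score (S464, F1983). Machine vertices: (40.9630,137.6663) → (36.9456,153.3011) → (52.5804,157.3185) → (56.5978,141.6837) → (40.9630,137.6663). Closed: final G1 returns to the first vertex.

**Shape 6** — `<circle>` circle, stroke `#008000` → score (S464, F1983). Machine vertices: (83.6497,64.1026) → (82.9377,67.6823) → (80.9099,70.7170) → (77.8752,72.7448) → (74.2955,73.4568) → (70.7158,72.7448) → (67.6811,70.7170) → (65.6533,67.6823) → (64.9413,64.1026) → (65.6533,60.5229) → (67.6811,57.4882) → (70.7158,55.4604) → (74.2955,54.7484) → (77.8752,55.4604) → (80.9099,57.4882) → (82.9377,60.5229) → (83.6497,64.1026). Closed: final G1 returns to the first vertex.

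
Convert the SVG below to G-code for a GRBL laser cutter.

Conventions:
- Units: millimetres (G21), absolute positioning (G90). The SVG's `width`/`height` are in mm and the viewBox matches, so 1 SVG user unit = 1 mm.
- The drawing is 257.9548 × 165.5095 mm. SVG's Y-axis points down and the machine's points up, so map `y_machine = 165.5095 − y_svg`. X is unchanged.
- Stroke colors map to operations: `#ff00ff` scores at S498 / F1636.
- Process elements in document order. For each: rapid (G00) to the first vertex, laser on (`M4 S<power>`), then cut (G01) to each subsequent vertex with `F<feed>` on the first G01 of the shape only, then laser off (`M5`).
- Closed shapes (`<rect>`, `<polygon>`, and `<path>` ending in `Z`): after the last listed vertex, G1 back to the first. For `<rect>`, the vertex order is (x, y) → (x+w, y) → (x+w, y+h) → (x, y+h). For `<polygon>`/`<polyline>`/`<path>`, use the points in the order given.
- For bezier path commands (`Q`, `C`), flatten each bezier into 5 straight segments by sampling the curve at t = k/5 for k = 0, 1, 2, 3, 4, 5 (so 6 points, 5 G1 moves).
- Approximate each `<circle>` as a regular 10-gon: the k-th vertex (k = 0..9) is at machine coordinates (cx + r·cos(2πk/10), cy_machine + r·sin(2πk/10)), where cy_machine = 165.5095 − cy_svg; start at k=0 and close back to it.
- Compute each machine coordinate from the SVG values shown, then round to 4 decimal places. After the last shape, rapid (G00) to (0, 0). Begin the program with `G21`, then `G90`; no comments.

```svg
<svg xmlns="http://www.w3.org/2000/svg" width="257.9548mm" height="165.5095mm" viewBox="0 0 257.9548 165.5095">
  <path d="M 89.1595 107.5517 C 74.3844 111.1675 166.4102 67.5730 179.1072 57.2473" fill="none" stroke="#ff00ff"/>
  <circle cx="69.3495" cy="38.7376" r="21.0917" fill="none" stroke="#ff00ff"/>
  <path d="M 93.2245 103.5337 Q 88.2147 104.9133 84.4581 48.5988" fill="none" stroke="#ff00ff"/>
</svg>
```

G21
G90
G00 X89.1595 Y57.9578
M4 S498
G01 X91.6215 Y60.8097 F1636
G01 X110.7815 Y71.1291
G01 X137.7053 Y85.0530
G01 X163.4586 Y98.7184
G01 X179.1072 Y108.2622
M5
G00 X90.4412 Y126.7719
M4 S498
G01 X86.4130 Y139.1693 F1636
G01 X75.8672 Y146.8313
G01 X62.8318 Y146.8313
G01 X52.2860 Y139.1693
G01 X48.2578 Y126.7719
G01 X52.2860 Y114.3745
G01 X62.8318 Y106.7125
G01 X75.8672 Y106.7125
G01 X86.4130 Y114.3745
G01 X90.4412 Y126.7719
M5
G00 X93.2245 Y61.9758
M4 S498
G01 X91.2707 Y63.7317 F1636
G01 X89.4172 Y70.1032
G01 X87.6639 Y81.0902
G01 X86.0109 Y96.6927
G01 X84.4581 Y116.9107
M5
G00 X0.0000 Y0.0000

Since the viewBox matches the mm dimensions, user units are millimetres directly. The only transform is the Y-flip y_m = 165.5095 − y_svg.

Shape 1 is a cubic bezier drawn with `<path>`. Its stroke #ff00ff means score at S498, F1636. After flipping Y the toolpath is (89.1595,57.9578) → (91.6215,60.8097) → (110.7815,71.1291) → (137.7053,85.0530) → (163.4586,98.7184) → (179.1072,108.2622).

Shape 2 is a circle drawn with `<circle>`. Its stroke #ff00ff means score at S498, F1636. After flipping Y the toolpath is (90.4412,126.7719) → (86.4130,139.1693) → (75.8672,146.8313) → (62.8318,146.8313) → (52.2860,139.1693) → (48.2578,126.7719) → (52.2860,114.3745) → (62.8318,106.7125) → (75.8672,106.7125) → (86.4130,114.3745) → (90.4412,126.7719), returning to the start.

Shape 3 is a quadratic bezier drawn with `<path>`. Its stroke #ff00ff means score at S498, F1636. After flipping Y the toolpath is (93.2245,61.9758) → (91.2707,63.7317) → (89.4172,70.1032) → (87.6639,81.0902) → (86.0109,96.6927) → (84.4581,116.9107).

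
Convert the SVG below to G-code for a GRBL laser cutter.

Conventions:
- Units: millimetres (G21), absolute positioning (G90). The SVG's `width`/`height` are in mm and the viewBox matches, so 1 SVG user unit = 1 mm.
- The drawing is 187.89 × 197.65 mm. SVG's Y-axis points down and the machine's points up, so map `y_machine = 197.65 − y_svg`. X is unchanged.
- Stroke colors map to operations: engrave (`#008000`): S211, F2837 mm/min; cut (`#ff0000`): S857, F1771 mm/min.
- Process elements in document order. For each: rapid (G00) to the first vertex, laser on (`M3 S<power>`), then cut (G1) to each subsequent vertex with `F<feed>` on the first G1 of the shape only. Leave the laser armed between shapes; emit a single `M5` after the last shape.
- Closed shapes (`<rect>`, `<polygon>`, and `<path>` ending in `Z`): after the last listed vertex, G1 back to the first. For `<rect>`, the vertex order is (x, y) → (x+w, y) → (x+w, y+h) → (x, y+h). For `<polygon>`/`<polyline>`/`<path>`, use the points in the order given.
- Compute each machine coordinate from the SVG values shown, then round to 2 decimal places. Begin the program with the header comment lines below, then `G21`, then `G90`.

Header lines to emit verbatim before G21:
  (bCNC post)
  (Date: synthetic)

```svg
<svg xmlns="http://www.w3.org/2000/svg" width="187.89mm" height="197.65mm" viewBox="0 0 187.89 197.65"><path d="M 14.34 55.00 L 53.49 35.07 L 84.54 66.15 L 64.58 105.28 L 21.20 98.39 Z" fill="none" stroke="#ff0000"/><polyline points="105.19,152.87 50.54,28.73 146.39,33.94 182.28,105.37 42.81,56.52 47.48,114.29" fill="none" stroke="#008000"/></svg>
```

1 u = 1 mm; y_m = 197.65 − y.

[1] `<path>` regular polygon, #ff0000→cut S857 F1771: (14.34,142.65) → (53.49,162.58) → (84.54,131.50) → (64.58,92.37) → (21.20,99.26) → (14.34,142.65) (closed)

[2] `<polyline>` open polyline, #008000→engrave S211 F2837: (105.19,44.78) → (50.54,168.92) → (146.39,163.71) → (182.28,92.28) → (42.81,141.13) → (47.48,83.36)

(bCNC post)
(Date: synthetic)
G21
G90
G00 X14.34 Y142.65
M3 S857
G1 X53.49 Y162.58 F1771
G1 X84.54 Y131.50
G1 X64.58 Y92.37
G1 X21.20 Y99.26
G1 X14.34 Y142.65
G00 X105.19 Y44.78
M3 S211
G1 X50.54 Y168.92 F2837
G1 X146.39 Y163.71
G1 X182.28 Y92.28
G1 X42.81 Y141.13
G1 X47.48 Y83.36
M5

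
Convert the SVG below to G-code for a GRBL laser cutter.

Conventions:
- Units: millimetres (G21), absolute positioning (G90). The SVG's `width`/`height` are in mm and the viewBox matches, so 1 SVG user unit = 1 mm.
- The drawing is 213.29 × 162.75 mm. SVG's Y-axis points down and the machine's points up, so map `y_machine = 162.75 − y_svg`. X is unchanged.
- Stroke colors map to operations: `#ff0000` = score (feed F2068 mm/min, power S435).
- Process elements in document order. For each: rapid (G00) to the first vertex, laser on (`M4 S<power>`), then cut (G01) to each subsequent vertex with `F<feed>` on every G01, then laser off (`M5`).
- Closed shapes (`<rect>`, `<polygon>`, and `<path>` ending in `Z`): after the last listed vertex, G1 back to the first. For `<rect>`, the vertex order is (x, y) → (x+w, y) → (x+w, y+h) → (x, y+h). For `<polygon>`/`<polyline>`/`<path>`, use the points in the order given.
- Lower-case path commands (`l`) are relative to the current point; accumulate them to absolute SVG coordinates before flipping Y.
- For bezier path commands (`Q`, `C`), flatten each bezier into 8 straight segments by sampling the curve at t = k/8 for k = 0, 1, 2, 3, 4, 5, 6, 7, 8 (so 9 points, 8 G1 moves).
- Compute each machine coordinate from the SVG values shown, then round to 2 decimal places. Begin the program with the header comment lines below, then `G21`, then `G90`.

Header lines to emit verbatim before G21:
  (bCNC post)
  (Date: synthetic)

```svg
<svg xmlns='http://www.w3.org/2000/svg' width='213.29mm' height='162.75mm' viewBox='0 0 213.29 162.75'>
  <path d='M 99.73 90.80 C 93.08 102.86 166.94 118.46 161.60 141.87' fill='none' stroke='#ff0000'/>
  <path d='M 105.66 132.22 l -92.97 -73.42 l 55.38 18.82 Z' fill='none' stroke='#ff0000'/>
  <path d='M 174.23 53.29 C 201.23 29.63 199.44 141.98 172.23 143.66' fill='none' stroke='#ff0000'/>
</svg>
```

(bCNC post)
(Date: synthetic)
G21
G90
G00 X99.73 Y71.95
M4 S435
G01 X100.70 Y67.25 F2068
G01 X107.34 Y62.17 F2068
G01 X117.79 Y56.66 F2068
G01 X130.17 Y50.67 F2068
G01 X142.62 Y44.15 F2068
G01 X153.25 Y37.04 F2068
G01 X160.20 Y29.30 F2068
G01 X161.60 Y20.88 F2068
M5
G00 X105.66 Y30.53
M4 S435
G01 X12.69 Y103.95 F2068
G01 X68.07 Y85.13 F2068
G01 X105.66 Y30.53 F2068
M5
G00 X174.23 Y109.46
M4 S435
G01 X183.01 Y112.44 F2068
G01 X189.13 Y105.56 F2068
G01 X192.64 Y91.71 F2068
G01 X193.56 Y73.78 F2068
G01 X191.94 Y54.66 F2068
G01 X187.82 Y37.25 F2068
G01 X181.24 Y24.43 F2068
G01 X172.23 Y19.09 F2068
M5

Since the viewBox matches the mm dimensions, user units are millimetres directly. The only transform is the Y-flip y_m = 162.75 − y_svg.

Shape 1 is a cubic bezier drawn with `<path>`. Its stroke #ff0000 means score at S435, F2068. After flipping Y the toolpath is (99.73,71.95) → (100.70,67.25) → (107.34,62.17) → (117.79,56.66) → (130.17,50.67) → (142.62,44.15) → (153.25,37.04) → (160.20,29.30) → (161.60,20.88).

Shape 2 is a closed polygon drawn with `<path>`. Its stroke #ff0000 means score at S435, F2068. After flipping Y the toolpath is (105.66,30.53) → (12.69,103.95) → (68.07,85.13) → (105.66,30.53), returning to the start.

Shape 3 is a cubic bezier drawn with `<path>`. Its stroke #ff0000 means score at S435, F2068. After flipping Y the toolpath is (174.23,109.46) → (183.01,112.44) → (189.13,105.56) → (192.64,91.71) → (193.56,73.78) → (191.94,54.66) → (187.82,37.25) → (181.24,24.43) → (172.23,19.09).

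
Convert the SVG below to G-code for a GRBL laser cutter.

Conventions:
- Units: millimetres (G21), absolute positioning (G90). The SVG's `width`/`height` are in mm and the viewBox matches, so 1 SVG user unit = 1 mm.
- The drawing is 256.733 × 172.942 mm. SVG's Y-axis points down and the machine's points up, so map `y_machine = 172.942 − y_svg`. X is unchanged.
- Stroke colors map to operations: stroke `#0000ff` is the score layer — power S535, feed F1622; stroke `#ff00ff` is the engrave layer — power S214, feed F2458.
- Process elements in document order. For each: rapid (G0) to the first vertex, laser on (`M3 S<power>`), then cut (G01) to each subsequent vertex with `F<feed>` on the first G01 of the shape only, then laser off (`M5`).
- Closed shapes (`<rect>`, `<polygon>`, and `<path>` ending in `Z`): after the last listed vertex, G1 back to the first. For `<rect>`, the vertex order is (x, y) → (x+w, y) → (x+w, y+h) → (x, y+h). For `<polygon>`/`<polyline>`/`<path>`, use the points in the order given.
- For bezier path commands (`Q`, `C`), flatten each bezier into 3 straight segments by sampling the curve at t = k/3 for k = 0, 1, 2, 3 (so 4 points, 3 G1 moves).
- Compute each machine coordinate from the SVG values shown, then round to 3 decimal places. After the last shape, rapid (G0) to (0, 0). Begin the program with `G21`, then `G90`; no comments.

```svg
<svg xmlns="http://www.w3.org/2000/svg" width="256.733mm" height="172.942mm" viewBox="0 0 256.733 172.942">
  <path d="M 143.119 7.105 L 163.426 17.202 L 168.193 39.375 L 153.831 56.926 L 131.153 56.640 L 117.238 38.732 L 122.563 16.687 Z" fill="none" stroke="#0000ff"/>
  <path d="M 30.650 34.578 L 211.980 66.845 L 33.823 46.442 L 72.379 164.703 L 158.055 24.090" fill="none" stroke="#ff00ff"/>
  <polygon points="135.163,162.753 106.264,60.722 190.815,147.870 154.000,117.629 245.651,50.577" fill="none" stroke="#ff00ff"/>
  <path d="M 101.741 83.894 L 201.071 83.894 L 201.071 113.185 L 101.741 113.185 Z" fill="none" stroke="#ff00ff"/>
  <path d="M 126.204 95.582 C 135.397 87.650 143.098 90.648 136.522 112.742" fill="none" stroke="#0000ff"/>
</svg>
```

G21
G90
G0 X143.119 Y165.837
M3 S535
G01 X163.426 Y155.740 F1622
G01 X168.193 Y133.567
G01 X153.831 Y116.016
G01 X131.153 Y116.302
G01 X117.238 Y134.210
G01 X122.563 Y156.255
G01 X143.119 Y165.837
M5
G0 X30.650 Y138.364
M3 S214
G01 X211.980 Y106.097 F2458
G01 X33.823 Y126.500
G01 X72.379 Y8.239
G01 X158.055 Y148.852
M5
G0 X135.163 Y10.189
M3 S214
G01 X106.264 Y112.220 F2458
G01 X190.815 Y25.072
G01 X154.000 Y55.313
G01 X245.651 Y122.365
G01 X135.163 Y10.189
M5
G0 X101.741 Y89.048
M3 S214
G01 X201.071 Y89.048 F2458
G01 X201.071 Y59.757
G01 X101.741 Y59.757
G01 X101.741 Y89.048
M5
G0 X126.204 Y77.360
M3 S535
G01 X134.426 Y81.346 F1622
G01 X138.813 Y76.231
G01 X136.522 Y60.200
M5
G0 X0.000 Y0.000

Since the viewBox matches the mm dimensions, user units are millimetres directly. The only transform is the Y-flip y_m = 172.942 − y_svg.

Shape 1 is a regular polygon drawn with `<path>`. Its stroke #0000ff means score at S535, F1622. After flipping Y the toolpath is (143.119,165.837) → (163.426,155.740) → (168.193,133.567) → (153.831,116.016) → (131.153,116.302) → (117.238,134.210) → (122.563,156.255) → (143.119,165.837), returning to the start.

Shape 2 is a open polyline drawn with `<path>`. Its stroke #ff00ff means engrave at S214, F2458. After flipping Y the toolpath is (30.650,138.364) → (211.980,106.097) → (33.823,126.500) → (72.379,8.239) → (158.055,148.852).

Shape 3 is a closed polygon drawn with `<polygon>`. Its stroke #ff00ff means engrave at S214, F2458. After flipping Y the toolpath is (135.163,10.189) → (106.264,112.220) → (190.815,25.072) → (154.000,55.313) → (245.651,122.365) → (135.163,10.189), returning to the start.

Shape 4 is a rectangle drawn with `<path>`. Its stroke #ff00ff means engrave at S214, F2458. After flipping Y the toolpath is (101.741,89.048) → (201.071,89.048) → (201.071,59.757) → (101.741,59.757) → (101.741,89.048), returning to the start.

Shape 5 is a cubic bezier drawn with `<path>`. Its stroke #0000ff means score at S535, F1622. After flipping Y the toolpath is (126.204,77.360) → (134.426,81.346) → (138.813,76.231) → (136.522,60.200).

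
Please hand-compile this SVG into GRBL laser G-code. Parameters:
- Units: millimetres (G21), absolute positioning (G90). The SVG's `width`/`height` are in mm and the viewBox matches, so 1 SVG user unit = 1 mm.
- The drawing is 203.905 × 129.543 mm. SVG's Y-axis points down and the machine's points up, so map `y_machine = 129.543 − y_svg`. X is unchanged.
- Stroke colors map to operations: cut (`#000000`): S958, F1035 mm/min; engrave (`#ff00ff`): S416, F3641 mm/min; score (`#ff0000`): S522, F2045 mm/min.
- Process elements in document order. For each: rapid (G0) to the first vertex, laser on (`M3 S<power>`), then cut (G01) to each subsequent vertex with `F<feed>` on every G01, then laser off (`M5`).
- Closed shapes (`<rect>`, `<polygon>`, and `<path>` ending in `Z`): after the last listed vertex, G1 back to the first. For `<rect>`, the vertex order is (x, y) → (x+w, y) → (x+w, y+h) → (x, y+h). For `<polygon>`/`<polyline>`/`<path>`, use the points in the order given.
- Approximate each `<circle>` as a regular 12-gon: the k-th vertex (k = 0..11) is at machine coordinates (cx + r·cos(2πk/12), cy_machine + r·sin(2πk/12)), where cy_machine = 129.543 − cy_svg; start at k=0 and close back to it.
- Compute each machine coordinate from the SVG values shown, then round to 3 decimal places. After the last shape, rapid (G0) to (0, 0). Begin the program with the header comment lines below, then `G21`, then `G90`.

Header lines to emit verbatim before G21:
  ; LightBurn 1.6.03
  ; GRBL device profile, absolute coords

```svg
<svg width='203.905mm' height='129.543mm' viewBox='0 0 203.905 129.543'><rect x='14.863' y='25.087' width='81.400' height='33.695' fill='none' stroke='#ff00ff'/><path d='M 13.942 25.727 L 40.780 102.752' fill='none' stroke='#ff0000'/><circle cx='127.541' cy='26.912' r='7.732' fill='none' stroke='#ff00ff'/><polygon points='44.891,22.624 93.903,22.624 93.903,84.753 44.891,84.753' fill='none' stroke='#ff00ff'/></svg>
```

; LightBurn 1.6.03
; GRBL device profile, absolute coords
G21
G90
G0 X14.863 Y104.456
M3 S416
G01 X96.263 Y104.456 F3641
G01 X96.263 Y70.761 F3641
G01 X14.863 Y70.761 F3641
G01 X14.863 Y104.456 F3641
M5
G0 X13.942 Y103.816
M3 S522
G01 X40.780 Y26.791 F2045
M5
G0 X135.273 Y102.631
M3 S416
G01 X134.237 Y106.497 F3641
G01 X131.407 Y109.327 F3641
G01 X127.541 Y110.363 F3641
G01 X123.675 Y109.327 F3641
G01 X120.845 Y106.497 F3641
G01 X119.809 Y102.631 F3641
G01 X120.845 Y98.765 F3641
G01 X123.675 Y95.935 F3641
G01 X127.541 Y94.899 F3641
G01 X131.407 Y95.935 F3641
G01 X134.237 Y98.765 F3641
G01 X135.273 Y102.631 F3641
M5
G0 X44.891 Y106.919
M3 S416
G01 X93.903 Y106.919 F3641
G01 X93.903 Y44.790 F3641
G01 X44.891 Y44.790 F3641
G01 X44.891 Y106.919 F3641
M5
G0 X0.000 Y0.000

viewBox `0 0 203.905 129.543` with mm width/height → 1 unit = 1 mm. Flip: y_m = 129.543 − y_svg.

**Shape 1** — `<rect>` rectangle, stroke `#ff00ff` → engrave (S416, F3641). Machine vertices: (14.863,104.456) → (96.263,104.456) → (96.263,70.761) → (14.863,70.761) → (14.863,104.456). Closed: final G1 returns to the first vertex.

**Shape 2** — `<path>` line segment, stroke `#ff0000` → score (S522, F2045). Machine vertices: (13.942,103.816) → (40.780,26.791). Open path.

**Shape 3** — `<circle>` circle, stroke `#ff00ff` → engrave (S416, F3641). Machine vertices: (135.273,102.631) → (134.237,106.497) → (131.407,109.327) → (127.541,110.363) → (123.675,109.327) → (120.845,106.497) → (119.809,102.631) → (120.845,98.765) → (123.675,95.935) → (127.541,94.899) → (131.407,95.935) → (134.237,98.765) → (135.273,102.631). Closed: final G1 returns to the first vertex.

**Shape 4** — `<polygon>` rectangle, stroke `#ff00ff` → engrave (S416, F3641). Machine vertices: (44.891,106.919) → (93.903,106.919) → (93.903,44.790) → (44.891,44.790) → (44.891,106.919). Closed: final G1 returns to the first vertex.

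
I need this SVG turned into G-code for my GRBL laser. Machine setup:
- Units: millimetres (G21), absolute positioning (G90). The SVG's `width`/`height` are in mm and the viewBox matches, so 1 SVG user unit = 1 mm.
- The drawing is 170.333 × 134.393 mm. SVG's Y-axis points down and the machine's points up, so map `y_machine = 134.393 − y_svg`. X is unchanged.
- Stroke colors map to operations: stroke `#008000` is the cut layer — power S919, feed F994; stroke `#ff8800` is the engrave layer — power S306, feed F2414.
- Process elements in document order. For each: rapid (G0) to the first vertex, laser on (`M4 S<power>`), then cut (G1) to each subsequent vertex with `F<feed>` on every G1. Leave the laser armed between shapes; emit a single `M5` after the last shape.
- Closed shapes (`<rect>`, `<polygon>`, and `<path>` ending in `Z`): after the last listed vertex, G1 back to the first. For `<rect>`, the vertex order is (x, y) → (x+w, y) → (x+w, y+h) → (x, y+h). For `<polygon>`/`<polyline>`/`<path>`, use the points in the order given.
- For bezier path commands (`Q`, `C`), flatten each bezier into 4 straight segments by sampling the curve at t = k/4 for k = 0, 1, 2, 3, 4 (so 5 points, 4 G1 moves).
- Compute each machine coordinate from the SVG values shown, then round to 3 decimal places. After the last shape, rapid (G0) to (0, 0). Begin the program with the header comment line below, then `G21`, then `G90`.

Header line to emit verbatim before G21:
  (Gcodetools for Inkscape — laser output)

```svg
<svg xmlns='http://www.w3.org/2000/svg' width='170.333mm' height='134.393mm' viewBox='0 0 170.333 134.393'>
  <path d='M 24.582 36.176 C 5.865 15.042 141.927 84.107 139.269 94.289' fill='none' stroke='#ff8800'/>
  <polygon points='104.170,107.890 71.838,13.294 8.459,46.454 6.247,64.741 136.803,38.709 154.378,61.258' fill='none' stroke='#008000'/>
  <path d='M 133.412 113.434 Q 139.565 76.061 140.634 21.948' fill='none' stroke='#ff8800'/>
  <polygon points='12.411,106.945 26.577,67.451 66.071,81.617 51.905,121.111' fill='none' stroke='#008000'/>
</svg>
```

(Gcodetools for Inkscape — laser output)
G21
G90
G0 X24.582 Y98.217
M4 S306
G1 X34.979 Y99.485 F2414
G1 X75.903 Y80.904 F2414
G1 X119.838 Y56.452 F2414
G1 X139.269 Y40.104 F2414
G0 X104.170 Y26.503
M4 S919
G1 X71.838 Y121.099 F994
G1 X8.459 Y87.939 F994
G1 X6.247 Y69.652 F994
G1 X136.803 Y95.684 F994
G1 X154.378 Y73.135 F994
G1 X104.170 Y26.503 F994
G0 X133.412 Y20.959
M4 S306
G1 X136.171 Y40.692 F2414
G1 X138.294 Y62.517 F2414
G1 X139.782 Y86.435 F2414
G1 X140.634 Y112.445 F2414
G0 X12.411 Y27.448
M4 S919
G1 X26.577 Y66.942 F994
G1 X66.071 Y52.776 F994
G1 X51.905 Y13.282 F994
G1 X12.411 Y27.448 F994
M5
G0 X0.000 Y0.000

viewBox `0 0 170.333 134.393` with mm width/height → 1 unit = 1 mm. Flip: y_m = 134.393 − y_svg.

**Shape 1** — `<path>` cubic bezier, stroke `#ff8800` → engrave (S306, F2414). Control points (SVG): P0=(24.582,36.176), P1=(5.865,15.042), P2=(141.927,84.107), P3=(139.269,94.289); sampled at t=k/4. Machine vertices: (24.582,98.217) → (34.979,99.485) → (75.903,80.904) → (119.838,56.452) → (139.269,40.104). Open path.

**Shape 2** — `<polygon>` closed polygon, stroke `#008000` → cut (S919, F994). Machine vertices: (104.170,26.503) → (71.838,121.099) → (8.459,87.939) → (6.247,69.652) → (136.803,95.684) → (154.378,73.135) → (104.170,26.503). Closed: final G1 returns to the first vertex.

**Shape 3** — `<path>` quadratic bezier, stroke `#ff8800` → engrave (S306, F2414). Control points (SVG): P0=(133.412,113.434), P1=(139.565,76.061), P2=(140.634,21.948); sampled at t=k/4. Machine vertices: (133.412,20.959) → (136.171,40.692) → (138.294,62.517) → (139.782,86.435) → (140.634,112.445). Open path.

**Shape 4** — `<polygon>` regular polygon, stroke `#008000` → cut (S919, F994). Machine vertices: (12.411,27.448) → (26.577,66.942) → (66.071,52.776) → (51.905,13.282) → (12.411,27.448). Closed: final G1 returns to the first vertex.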